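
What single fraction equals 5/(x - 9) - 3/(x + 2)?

Common denominator (x - 9)(x + 2). Numerator: 5(x + 2) - 3(x - 9) = (5x + 10) - (3x - 27) = 2x + 37
Result: (2x + 37)/[(x - 9)(x + 2)]


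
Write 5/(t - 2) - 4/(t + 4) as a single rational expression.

Common denominator (t - 2)(t + 4). Numerator: 5(t + 4) - 4(t - 2) = (5t + 20) - (4t - 8) = t + 28
Result: (t + 28)/[(t - 2)(t + 4)]


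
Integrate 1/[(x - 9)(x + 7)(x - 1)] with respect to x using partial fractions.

Cover-up: A = 1/128, B = 1/128, C = -1/64. Decomposition: (1/128)/(x - 9) + (1/128)/(x + 7) - (1/64)/(x - 1). Integrate each term: (1/128) ln|(x - 9)| + (1/128) ln|(x + 7)| - (1/64) ln|(x - 1)| + C


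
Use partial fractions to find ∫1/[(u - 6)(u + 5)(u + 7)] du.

Cover-up: A = 1/143, B = -1/22, C = 1/26. Decomposition: (1/143)/(u - 6) - (1/22)/(u + 5) + (1/26)/(u + 7). Integrate each term: (1/143) ln|(u - 6)| - (1/22) ln|(u + 5)| + (1/26) ln|(u + 7)| + C


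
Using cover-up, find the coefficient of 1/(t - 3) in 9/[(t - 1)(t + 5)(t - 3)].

Cover (t - 3), set t=3: 9/[(3 - 1)(3 + 5)] = 9/16


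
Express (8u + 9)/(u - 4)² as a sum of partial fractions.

(8u + 9) = P(u - 4) + Q. At u = 4: Q = 8·4 + 9 = 41. Coeff of u: P = 8
Result: 8/(u - 4) + 41/(u - 4)²


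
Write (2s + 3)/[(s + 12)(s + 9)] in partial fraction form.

At s=-12: A = (2·(-12) + 3)/(-12 + 9) = 7. At s=-9: B = (2·(-9) + 3)/(-9 + 12) = -5
Result: 7/(s + 12) - 5/(s + 9)


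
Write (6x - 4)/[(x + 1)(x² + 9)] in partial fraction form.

At x=-1: A = (6·(-1) - 4)/((-1)² + 9) = -1. B = -A = 1, C = 6 - (-1)·A = 5
Result: -1/(x + 1) + (x + 5)/(x² + 9)


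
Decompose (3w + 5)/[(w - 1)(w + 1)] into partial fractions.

At w=1: P = (3·1 + 5)/(1 + 1) = 4. At w=-1: Q = (3·(-1) + 5)/(-1 - 1) = -1
Result: 4/(w - 1) - 1/(w + 1)


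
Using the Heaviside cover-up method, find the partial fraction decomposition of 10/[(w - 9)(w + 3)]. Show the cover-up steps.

Cover (w - 9): set w=9, get P = 10/(9 + 3) = 5/6. Cover (w + 3): set w=-3, get Q = 10/(-3 - 9) = -5/6.
Result: (5/6)/(w - 9) - (5/6)/(w + 3)


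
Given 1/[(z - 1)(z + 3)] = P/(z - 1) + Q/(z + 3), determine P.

Cover-up at z = 1: P = 1/(1 + 3) = 1/4


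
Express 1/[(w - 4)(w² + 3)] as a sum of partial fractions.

Cover-up at w = 4: α = 1/(4² + 3) = 1/19. Then β = -α = -1/19, γ = -α·(0 + 4) = -4/19
Result: (1/19)/(w - 4) - ((1/19)w + 4/19)/(w² + 3)


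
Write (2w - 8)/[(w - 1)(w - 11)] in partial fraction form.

At w=1: α = (2·1 - 8)/(1 - 11) = 3/5. At w=11: β = (2·11 - 8)/(11 - 1) = 7/5
Result: (3/5)/(w - 1) + (7/5)/(w - 11)


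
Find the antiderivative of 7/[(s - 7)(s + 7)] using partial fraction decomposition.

Decompose: 7/[(s - 7)(s + 7)] = (1/2)/(s - 7) - (1/2)/(s + 7). Integrate each term: (1/2) ln|(s - 7)| - (1/2) ln|(s + 7)| + C


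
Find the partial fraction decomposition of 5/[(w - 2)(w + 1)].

5/(w - 2)(w + 1) = A/(w - 2) + B/(w + 1). A = 5/(2 + 1) = 5/3, B = 5/(-1 - 2) = -5/3
Result: (5/3)/(w - 2) - (5/3)/(w + 1)


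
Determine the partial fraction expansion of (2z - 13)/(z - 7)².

(2z - 13) = α(z - 7) + β. At z = 7: β = 2·7 - 13 = 1. Coeff of z: α = 2
Result: 2/(z - 7) + 1/(z - 7)²


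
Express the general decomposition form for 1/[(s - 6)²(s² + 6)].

Repeated linear + quadratic: α/(s - 6) + β/(s - 6)² + (γs + δ)/(s² + 6)


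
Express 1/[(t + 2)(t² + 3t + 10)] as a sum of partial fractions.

Cover-up at t = -2: P = 1/((-2)² + 3·(-2) + 10) = 1/8. Then Q = -P = -1/8, R = -P·(3 - 2) = -1/8
Result: (1/8)/(t + 2) - ((1/8)t + 1/8)/(t² + 3t + 10)


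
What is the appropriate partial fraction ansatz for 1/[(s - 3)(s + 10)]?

Distinct linear factors: A/(s - 3) + B/(s + 10)


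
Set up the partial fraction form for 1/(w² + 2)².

Repeated quadratic factor: (αw + β)/(w² + 2) + (γw + δ)/(w² + 2)²


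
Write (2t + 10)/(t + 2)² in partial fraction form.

(2t + 10) = A(t + 2) + B. At t = -2: B = 2·(-2) + 10 = 6. Coeff of t: A = 2
Result: 2/(t + 2) + 6/(t + 2)²


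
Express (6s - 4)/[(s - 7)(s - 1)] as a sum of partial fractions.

At s=7: A = (6·7 - 4)/(7 - 1) = 19/3. At s=1: B = (6·1 - 4)/(1 - 7) = -1/3
Result: (19/3)/(s - 7) - (1/3)/(s - 1)


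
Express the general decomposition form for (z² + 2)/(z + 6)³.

Repeated linear factor (power 3): P/(z + 6) + Q/(z + 6)² + R/(z + 6)³


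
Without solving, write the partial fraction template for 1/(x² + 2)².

Repeated quadratic factor: (Ax + B)/(x² + 2) + (Cx + D)/(x² + 2)²


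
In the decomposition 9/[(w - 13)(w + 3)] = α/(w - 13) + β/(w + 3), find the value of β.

Cover-up at w = -3: β = 9/(-3 - 13) = -9/16


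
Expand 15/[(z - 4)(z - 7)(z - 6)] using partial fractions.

Using cover-up method: A = 5/2, B = 5, C = -15/2
Result: (5/2)/(z - 4) + 5/(z - 7) - (15/2)/(z - 6)


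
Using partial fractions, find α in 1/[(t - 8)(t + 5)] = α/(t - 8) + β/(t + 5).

Cover-up at t = 8: α = 1/(8 + 5) = 1/13


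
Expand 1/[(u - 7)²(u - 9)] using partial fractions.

Cover-up at u=9: C = 1/(9 - 7)² = 1/4. Cover-up at u=7: B = 1/(7 - 9) = -1/2. Comparing u² coeff: A = -C = -1/4
Result: (-1/4)/(u - 7) - (1/2)/(u - 7)² + (1/4)/(u - 9)


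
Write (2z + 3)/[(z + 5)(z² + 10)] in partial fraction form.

At z=-5: P = (2·(-5) + 3)/((-5)² + 10) = -1/5. Q = -P = 1/5, R = 2 - (-5)·P = 1
Result: (-1/5)/(z + 5) + ((1/5)z + 1)/(z² + 10)


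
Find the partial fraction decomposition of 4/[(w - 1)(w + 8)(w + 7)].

Using cover-up method: P = 1/18, Q = 4/9, R = -1/2
Result: (1/18)/(w - 1) + (4/9)/(w + 8) - (1/2)/(w + 7)


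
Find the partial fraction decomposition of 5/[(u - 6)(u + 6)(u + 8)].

Using cover-up method: P = 5/168, Q = -5/24, R = 5/28
Result: (5/168)/(u - 6) - (5/24)/(u + 6) + (5/28)/(u + 8)


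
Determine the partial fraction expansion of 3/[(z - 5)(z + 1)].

3/(z - 5)(z + 1) = P/(z - 5) + Q/(z + 1). P = 3/(5 + 1) = 1/2, Q = 3/(-1 - 5) = -1/2
Result: (1/2)/(z - 5) - (1/2)/(z + 1)


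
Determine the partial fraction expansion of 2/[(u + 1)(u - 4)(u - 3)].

Using cover-up method: P = 1/10, Q = 2/5, R = -1/2
Result: (1/10)/(u + 1) + (2/5)/(u - 4) - (1/2)/(u - 3)


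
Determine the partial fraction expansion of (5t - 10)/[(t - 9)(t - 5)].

At t=9: α = (5·9 - 10)/(9 - 5) = 35/4. At t=5: β = (5·5 - 10)/(5 - 9) = -15/4
Result: (35/4)/(t - 9) - (15/4)/(t - 5)


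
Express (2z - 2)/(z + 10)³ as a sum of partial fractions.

(2z - 2) = α(z + 10)² + β(z + 10) + γ. At z = -10: γ = 2·(-10) - 2 = -22. Coefficients: α = 0, β = 2
Result: 2/(z + 10)² - 22/(z + 10)³


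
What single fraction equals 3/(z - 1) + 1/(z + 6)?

Common denominator (z - 1)(z + 6). Numerator: 3(z + 6) + 1(z - 1) = (3z + 18) + (z - 1) = 4z + 17
Result: (4z + 17)/[(z - 1)(z + 6)]


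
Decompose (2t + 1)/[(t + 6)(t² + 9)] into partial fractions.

At t=-6: α = (2·(-6) + 1)/((-6)² + 9) = -11/45. β = -α = 11/45, γ = 2 - (-6)·α = 8/15
Result: (-11/45)/(t + 6) + ((11/45)t + 8/15)/(t² + 9)


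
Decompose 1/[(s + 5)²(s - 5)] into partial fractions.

Cover-up at s=5: C = 1/(5 + 5)² = 1/100. Cover-up at s=-5: B = 1/(-5 - 5) = -1/10. Comparing s² coeff: A = -C = -1/100
Result: (-1/100)/(s + 5) - (1/10)/(s + 5)² + (1/100)/(s - 5)


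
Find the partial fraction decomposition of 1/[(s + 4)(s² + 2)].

Cover-up at s = -4: A = 1/((-4)² + 2) = 1/18. Then B = -A = -1/18, C = -A·(0 - 4) = 2/9
Result: (1/18)/(s + 4) - ((1/18)s - 2/9)/(s² + 2)


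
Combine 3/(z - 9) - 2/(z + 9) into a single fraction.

Common denominator (z - 9)(z + 9). Numerator: 3(z + 9) - 2(z - 9) = (3z + 27) - (2z - 18) = z + 45
Result: (z + 45)/[(z - 9)(z + 9)]


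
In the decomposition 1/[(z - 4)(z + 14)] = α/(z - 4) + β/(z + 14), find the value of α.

Cover-up at z = 4: α = 1/(4 + 14) = 1/18


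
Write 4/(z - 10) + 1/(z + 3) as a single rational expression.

Common denominator (z - 10)(z + 3). Numerator: 4(z + 3) + 1(z - 10) = (4z + 12) + (z - 10) = 5z + 2
Result: (5z + 2)/[(z - 10)(z + 3)]


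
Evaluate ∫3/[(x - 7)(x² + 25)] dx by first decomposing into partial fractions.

Cover-up at x=7: α = 3/(7²+25) = 3/74. Coeff matching: β = -3/74, γ = -21/74. Decomposition: (3/74)/(x - 7) - ((3/74)x + 21/74)/(x² + 25). Integrate: linear → ln, quadratic → (1/2)ln + arctan: (3/74) ln|(x - 7)| - (3/148) ln(x² + 25) - (21/370) arctan(x/5) + C


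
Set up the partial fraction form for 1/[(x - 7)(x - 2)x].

Three distinct linear factors: A/(x - 7) + B/(x - 2) + C/x


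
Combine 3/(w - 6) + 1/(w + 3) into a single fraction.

Common denominator (w - 6)(w + 3). Numerator: 3(w + 3) + 1(w - 6) = (3w + 9) + (w - 6) = 4w + 3
Result: (4w + 3)/[(w - 6)(w + 3)]


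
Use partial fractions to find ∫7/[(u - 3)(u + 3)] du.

Decompose: 7/[(u - 3)(u + 3)] = (7/6)/(u - 3) - (7/6)/(u + 3). Integrate each term: (7/6) ln|(u - 3)| - (7/6) ln|(u + 3)| + C


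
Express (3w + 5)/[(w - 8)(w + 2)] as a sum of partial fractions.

At w=8: P = (3·8 + 5)/(8 + 2) = 29/10. At w=-2: Q = (3·(-2) + 5)/(-2 - 8) = 1/10
Result: (29/10)/(w - 8) + (1/10)/(w + 2)


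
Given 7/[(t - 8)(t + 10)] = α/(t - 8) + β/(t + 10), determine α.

Cover-up at t = 8: α = 7/(8 + 10) = 7/18


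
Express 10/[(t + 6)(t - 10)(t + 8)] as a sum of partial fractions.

Using cover-up method: P = -5/16, Q = 5/144, R = 5/18
Result: (-5/16)/(t + 6) + (5/144)/(t - 10) + (5/18)/(t + 8)


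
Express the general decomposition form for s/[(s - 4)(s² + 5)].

Linear + irreducible quadratic: P/(s - 4) + (Qs + R)/(s² + 5)


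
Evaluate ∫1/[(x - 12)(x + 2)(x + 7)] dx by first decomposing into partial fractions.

Cover-up: P = 1/266, Q = -1/70, R = 1/95. Decomposition: (1/266)/(x - 12) - (1/70)/(x + 2) + (1/95)/(x + 7). Integrate each term: (1/266) ln|(x - 12)| - (1/70) ln|(x + 2)| + (1/95) ln|(x + 7)| + C


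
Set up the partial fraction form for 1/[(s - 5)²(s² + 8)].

Repeated linear + quadratic: α/(s - 5) + β/(s - 5)² + (γs + δ)/(s² + 8)


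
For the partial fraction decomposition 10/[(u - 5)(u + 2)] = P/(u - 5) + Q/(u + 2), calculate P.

Cover-up at u = 5: P = 10/(5 + 2) = 10/7


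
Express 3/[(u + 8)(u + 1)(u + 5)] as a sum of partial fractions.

Using cover-up method: P = 1/7, Q = 3/28, R = -1/4
Result: (1/7)/(u + 8) + (3/28)/(u + 1) - (1/4)/(u + 5)


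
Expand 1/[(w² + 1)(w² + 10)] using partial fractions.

Coefficient matching gives P = R = 0, Q = 1/(10-1) = 1/9, S = -Q = -1/9
Result: (1/9)/(w² + 1) - (1/9)/(w² + 10)


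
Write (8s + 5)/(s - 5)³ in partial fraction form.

(8s + 5) = α(s - 5)² + β(s - 5) + γ. At s = 5: γ = 8·5 + 5 = 45. Coefficients: α = 0, β = 8
Result: 8/(s - 5)² + 45/(s - 5)³


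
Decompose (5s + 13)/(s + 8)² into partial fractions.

(5s + 13) = P(s + 8) + Q. At s = -8: Q = 5·(-8) + 13 = -27. Coeff of s: P = 5
Result: 5/(s + 8) - 27/(s + 8)²


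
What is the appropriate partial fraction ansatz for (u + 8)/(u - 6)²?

Repeated linear factor: P/(u - 6) + Q/(u - 6)²


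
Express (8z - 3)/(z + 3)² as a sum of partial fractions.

(8z - 3) = α(z + 3) + β. At z = -3: β = 8·(-3) - 3 = -27. Coeff of z: α = 8
Result: 8/(z + 3) - 27/(z + 3)²


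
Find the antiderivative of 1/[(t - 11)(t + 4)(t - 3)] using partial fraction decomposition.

Cover-up: P = 1/120, Q = 1/105, R = -1/56. Decomposition: (1/120)/(t - 11) + (1/105)/(t + 4) - (1/56)/(t - 3). Integrate each term: (1/120) ln|(t - 11)| + (1/105) ln|(t + 4)| - (1/56) ln|(t - 3)| + C


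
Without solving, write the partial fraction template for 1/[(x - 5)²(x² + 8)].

Repeated linear + quadratic: A/(x - 5) + B/(x - 5)² + (Cx + D)/(x² + 8)


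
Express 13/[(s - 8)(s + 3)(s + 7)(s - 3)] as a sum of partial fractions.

Using Heaviside cover-up: (13/825)/(s - 8) + (13/264)/(s + 3) - (13/600)/(s + 7) - (13/300)/(s - 3)


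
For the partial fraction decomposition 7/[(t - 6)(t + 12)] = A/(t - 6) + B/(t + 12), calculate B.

Cover-up at t = -12: B = 7/(-12 - 6) = -7/18


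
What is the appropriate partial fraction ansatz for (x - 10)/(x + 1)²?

Repeated linear factor: A/(x + 1) + B/(x + 1)²


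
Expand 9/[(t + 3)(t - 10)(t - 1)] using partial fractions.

Using cover-up method: P = 9/52, Q = 1/13, R = -1/4
Result: (9/52)/(t + 3) + (1/13)/(t - 10) - (1/4)/(t - 1)


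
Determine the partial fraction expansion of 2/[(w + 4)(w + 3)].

2/(w + 4)(w + 3) = α/(w + 4) + β/(w + 3). α = 2/(-4 + 3) = -2, β = 2/(-3 + 4) = 2
Result: -2/(w + 4) + 2/(w + 3)


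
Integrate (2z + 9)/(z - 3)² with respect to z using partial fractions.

Decompose: P = 2, Q = 2·3 + 9 = 15, so (2z + 9)/(z - 3)² = 2/(z - 3) + 15/(z - 3)². Integrate: ∫ P/(z - 3) dz = 2 ln|(z - 3)|; ∫ Q/(z - 3)² dz = -15/(z - 3). Sum: 2 ln|(z - 3)| - 15/(z - 3) + C


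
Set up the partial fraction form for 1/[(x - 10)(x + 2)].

Distinct linear factors: P/(x - 10) + Q/(x + 2)


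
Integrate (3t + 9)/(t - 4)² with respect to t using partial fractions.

Decompose: α = 3, β = 3·4 + 9 = 21, so (3t + 9)/(t - 4)² = 3/(t - 4) + 21/(t - 4)². Integrate: ∫ α/(t - 4) dt = 3 ln|(t - 4)|; ∫ β/(t - 4)² dt = -21/(t - 4). Sum: 3 ln|(t - 4)| - 21/(t - 4) + C


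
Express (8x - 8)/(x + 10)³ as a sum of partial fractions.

(8x - 8) = P(x + 10)² + Q(x + 10) + R. At x = -10: R = 8·(-10) - 8 = -88. Coefficients: P = 0, Q = 8
Result: 8/(x + 10)² - 88/(x + 10)³


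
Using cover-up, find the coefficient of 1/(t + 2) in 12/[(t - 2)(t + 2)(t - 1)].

Cover (t + 2), set t=-2: 12/[(-2 - 2)(-2 - 1)] = 1


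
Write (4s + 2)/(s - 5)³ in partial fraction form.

(4s + 2) = A(s - 5)² + B(s - 5) + C. At s = 5: C = 4·5 + 2 = 22. Coefficients: A = 0, B = 4
Result: 4/(s - 5)² + 22/(s - 5)³


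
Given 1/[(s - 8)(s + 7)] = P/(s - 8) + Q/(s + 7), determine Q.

Cover-up at s = -7: Q = 1/(-7 - 8) = -1/15


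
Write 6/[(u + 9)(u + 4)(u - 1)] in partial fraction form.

Using cover-up method: A = 3/25, B = -6/25, C = 3/25
Result: (3/25)/(u + 9) - (6/25)/(u + 4) + (3/25)/(u - 1)


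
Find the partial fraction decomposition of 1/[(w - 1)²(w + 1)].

Cover-up at w=-1: C = 1/(-1 - 1)² = 1/4. Cover-up at w=1: B = 1/(1 + 1) = 1/2. Comparing w² coeff: A = -C = -1/4
Result: (-1/4)/(w - 1) + (1/2)/(w - 1)² + (1/4)/(w + 1)


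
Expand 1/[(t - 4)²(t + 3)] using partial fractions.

Cover-up at t=-3: γ = 1/(-3 - 4)² = 1/49. Cover-up at t=4: β = 1/(4 + 3) = 1/7. Comparing t² coeff: α = -γ = -1/49
Result: (-1/49)/(t - 4) + (1/7)/(t - 4)² + (1/49)/(t + 3)


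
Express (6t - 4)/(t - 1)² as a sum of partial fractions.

(6t - 4) = A(t - 1) + B. At t = 1: B = 6·1 - 4 = 2. Coeff of t: A = 6
Result: 6/(t - 1) + 2/(t - 1)²


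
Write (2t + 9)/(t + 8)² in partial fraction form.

(2t + 9) = α(t + 8) + β. At t = -8: β = 2·(-8) + 9 = -7. Coeff of t: α = 2
Result: 2/(t + 8) - 7/(t + 8)²


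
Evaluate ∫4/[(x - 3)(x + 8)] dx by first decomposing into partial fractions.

Decompose: 4/[(x - 3)(x + 8)] = (4/11)/(x - 3) - (4/11)/(x + 8). Integrate each term: (4/11) ln|(x - 3)| - (4/11) ln|(x + 8)| + C


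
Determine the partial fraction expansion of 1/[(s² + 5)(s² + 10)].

Coefficient matching gives P = R = 0, Q = 1/(10-5) = 1/5, S = -Q = -1/5
Result: (1/5)/(s² + 5) - (1/5)/(s² + 10)


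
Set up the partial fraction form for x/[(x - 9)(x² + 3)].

Linear + irreducible quadratic: P/(x - 9) + (Qx + R)/(x² + 3)


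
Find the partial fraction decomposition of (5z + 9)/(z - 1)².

(5z + 9) = A(z - 1) + B. At z = 1: B = 5·1 + 9 = 14. Coeff of z: A = 5
Result: 5/(z - 1) + 14/(z - 1)²


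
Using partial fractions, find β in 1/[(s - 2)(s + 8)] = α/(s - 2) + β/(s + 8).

Cover-up at s = -8: β = 1/(-8 - 2) = -1/10


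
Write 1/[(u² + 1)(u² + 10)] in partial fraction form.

Coefficient matching gives A = C = 0, B = 1/(10-1) = 1/9, D = -B = -1/9
Result: (1/9)/(u² + 1) - (1/9)/(u² + 10)


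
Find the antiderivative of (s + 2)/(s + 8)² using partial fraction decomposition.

Decompose: A = 1, B = 1·(-8) + 2 = -6, so (s + 2)/(s + 8)² = 1/(s + 8) - 6/(s + 8)². Integrate: ∫ A/(s + 8) ds = ln|(s + 8)|; ∫ B/(s + 8)² ds = 6/(s + 8). Sum: ln|(s + 8)| + 6/(s + 8) + C


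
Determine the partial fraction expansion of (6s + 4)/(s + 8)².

(6s + 4) = α(s + 8) + β. At s = -8: β = 6·(-8) + 4 = -44. Coeff of s: α = 6
Result: 6/(s + 8) - 44/(s + 8)²


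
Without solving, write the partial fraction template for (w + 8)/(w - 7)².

Repeated linear factor: A/(w - 7) + B/(w - 7)²


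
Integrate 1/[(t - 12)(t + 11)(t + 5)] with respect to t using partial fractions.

Cover-up: P = 1/391, Q = 1/138, R = -1/102. Decomposition: (1/391)/(t - 12) + (1/138)/(t + 11) - (1/102)/(t + 5). Integrate each term: (1/391) ln|(t - 12)| + (1/138) ln|(t + 11)| - (1/102) ln|(t + 5)| + C


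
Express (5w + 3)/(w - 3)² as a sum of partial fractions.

(5w + 3) = α(w - 3) + β. At w = 3: β = 5·3 + 3 = 18. Coeff of w: α = 5
Result: 5/(w - 3) + 18/(w - 3)²


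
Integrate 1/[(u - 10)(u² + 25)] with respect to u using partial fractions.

Cover-up at u=10: P = 1/(10²+25) = 1/125. Coeff matching: Q = -1/125, R = -2/25. Decomposition: (1/125)/(u - 10) - ((1/125)u + 2/25)/(u² + 25). Integrate: linear → ln, quadratic → (1/2)ln + arctan: (1/125) ln|(u - 10)| - (1/250) ln(u² + 25) - (2/125) arctan(u/5) + C


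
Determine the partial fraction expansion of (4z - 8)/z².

(4z - 8) = Pz + Q. At z = 0: Q = 4·0 - 8 = -8. Coeff of z: P = 4
Result: 4/z - 8/z²


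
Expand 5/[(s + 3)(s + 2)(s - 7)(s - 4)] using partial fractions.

Using Heaviside cover-up: (-1/14)/(s + 3) + (5/54)/(s + 2) + (1/54)/(s - 7) - (5/126)/(s - 4)


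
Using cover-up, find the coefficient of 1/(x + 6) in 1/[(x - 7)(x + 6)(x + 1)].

Cover (x + 6), set x=-6: 1/[(-6 - 7)(-6 + 1)] = 1/65


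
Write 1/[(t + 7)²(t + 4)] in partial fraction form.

Cover-up at t=-4: C = 1/(-4 + 7)² = 1/9. Cover-up at t=-7: B = 1/(-7 + 4) = -1/3. Comparing t² coeff: A = -C = -1/9
Result: (-1/9)/(t + 7) - (1/3)/(t + 7)² + (1/9)/(t + 4)


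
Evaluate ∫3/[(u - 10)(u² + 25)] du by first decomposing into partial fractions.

Cover-up at u=10: P = 3/(10²+25) = 3/125. Coeff matching: Q = -3/125, R = -6/25. Decomposition: (3/125)/(u - 10) - ((3/125)u + 6/25)/(u² + 25). Integrate: linear → ln, quadratic → (1/2)ln + arctan: (3/125) ln|(u - 10)| - (3/250) ln(u² + 25) - (6/125) arctan(u/5) + C


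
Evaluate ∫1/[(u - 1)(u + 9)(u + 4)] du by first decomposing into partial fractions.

Cover-up: A = 1/50, B = 1/50, C = -1/25. Decomposition: (1/50)/(u - 1) + (1/50)/(u + 9) - (1/25)/(u + 4). Integrate each term: (1/50) ln|(u - 1)| + (1/50) ln|(u + 9)| - (1/25) ln|(u + 4)| + C


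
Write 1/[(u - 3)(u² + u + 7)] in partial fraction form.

Cover-up at u = 3: P = 1/(3² + 1·3 + 7) = 1/19. Then Q = -P = -1/19, R = -P·(1 + 3) = -4/19
Result: (1/19)/(u - 3) - ((1/19)u + 4/19)/(u² + u + 7)


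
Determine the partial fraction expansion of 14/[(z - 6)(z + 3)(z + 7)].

Using cover-up method: P = 14/117, Q = -7/18, R = 7/26
Result: (14/117)/(z - 6) - (7/18)/(z + 3) + (7/26)/(z + 7)


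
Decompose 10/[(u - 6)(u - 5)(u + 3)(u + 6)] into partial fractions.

Using Heaviside cover-up: (5/54)/(u - 6) - (5/44)/(u - 5) + (5/108)/(u + 3) - (5/198)/(u + 6)


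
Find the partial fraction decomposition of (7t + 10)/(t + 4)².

(7t + 10) = α(t + 4) + β. At t = -4: β = 7·(-4) + 10 = -18. Coeff of t: α = 7
Result: 7/(t + 4) - 18/(t + 4)²


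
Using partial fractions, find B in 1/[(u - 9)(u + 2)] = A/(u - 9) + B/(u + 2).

Cover-up at u = -2: B = 1/(-2 - 9) = -1/11


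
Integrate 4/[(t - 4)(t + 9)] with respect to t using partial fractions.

Decompose: 4/[(t - 4)(t + 9)] = (4/13)/(t - 4) - (4/13)/(t + 9). Integrate each term: (4/13) ln|(t - 4)| - (4/13) ln|(t + 9)| + C


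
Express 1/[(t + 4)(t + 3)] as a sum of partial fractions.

1/(t + 4)(t + 3) = α/(t + 4) + β/(t + 3). α = 1/(-4 + 3) = -1, β = 1/(-3 + 4) = 1
Result: -1/(t + 4) + 1/(t + 3)


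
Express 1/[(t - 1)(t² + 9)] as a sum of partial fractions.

Cover-up at t = 1: α = 1/(1² + 9) = 1/10. Then β = -α = -1/10, γ = -α·(0 + 1) = -1/10
Result: (1/10)/(t - 1) - ((1/10)t + 1/10)/(t² + 9)


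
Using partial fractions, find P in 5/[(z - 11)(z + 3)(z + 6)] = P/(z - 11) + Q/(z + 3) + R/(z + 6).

Cover-up at z = 11: P = 5/[(11 + 3)(11 + 6)] = 5/[(14)(17)] = 5/238


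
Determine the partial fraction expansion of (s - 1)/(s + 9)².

(s - 1) = P(s + 9) + Q. At s = -9: Q = 1·(-9) - 1 = -10. Coeff of s: P = 1
Result: 1/(s + 9) - 10/(s + 9)²


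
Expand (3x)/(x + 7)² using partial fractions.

(3x) = P(x + 7) + Q. At x = -7: Q = 3·(-7) + 0 = -21. Coeff of x: P = 3
Result: 3/(x + 7) - 21/(x + 7)²


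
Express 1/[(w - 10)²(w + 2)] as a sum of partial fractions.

Cover-up at w=-2: γ = 1/(-2 - 10)² = 1/144. Cover-up at w=10: β = 1/(10 + 2) = 1/12. Comparing w² coeff: α = -γ = -1/144
Result: (-1/144)/(w - 10) + (1/12)/(w - 10)² + (1/144)/(w + 2)


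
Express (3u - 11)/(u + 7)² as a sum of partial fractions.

(3u - 11) = A(u + 7) + B. At u = -7: B = 3·(-7) - 11 = -32. Coeff of u: A = 3
Result: 3/(u + 7) - 32/(u + 7)²


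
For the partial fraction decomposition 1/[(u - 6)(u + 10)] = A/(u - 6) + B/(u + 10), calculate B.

Cover-up at u = -10: B = 1/(-10 - 6) = -1/16


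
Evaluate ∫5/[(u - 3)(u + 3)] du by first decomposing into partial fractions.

Decompose: 5/[(u - 3)(u + 3)] = (5/6)/(u - 3) - (5/6)/(u + 3). Integrate each term: (5/6) ln|(u - 3)| - (5/6) ln|(u + 3)| + C


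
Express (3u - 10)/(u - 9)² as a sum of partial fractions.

(3u - 10) = α(u - 9) + β. At u = 9: β = 3·9 - 10 = 17. Coeff of u: α = 3
Result: 3/(u - 9) + 17/(u - 9)²


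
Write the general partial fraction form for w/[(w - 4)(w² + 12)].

Linear + irreducible quadratic: A/(w - 4) + (Bw + C)/(w² + 12)


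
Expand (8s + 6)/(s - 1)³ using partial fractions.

(8s + 6) = α(s - 1)² + β(s - 1) + γ. At s = 1: γ = 8·1 + 6 = 14. Coefficients: α = 0, β = 8
Result: 8/(s - 1)² + 14/(s - 1)³


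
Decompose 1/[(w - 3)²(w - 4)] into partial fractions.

Cover-up at w=4: C = 1/(4 - 3)² = 1. Cover-up at w=3: B = 1/(3 - 4) = -1. Comparing w² coeff: A = -C = -1
Result: -1/(w - 3) - 1/(w - 3)² + 1/(w - 4)


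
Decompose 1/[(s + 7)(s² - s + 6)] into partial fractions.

Cover-up at s = -7: α = 1/((-7)² - 1·(-7) + 6) = 1/62. Then β = -α = -1/62, γ = -α·(-1 - 7) = 4/31
Result: (1/62)/(s + 7) - ((1/62)s - 4/31)/(s² - s + 6)


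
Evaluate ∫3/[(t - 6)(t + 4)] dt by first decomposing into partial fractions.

Decompose: 3/[(t - 6)(t + 4)] = (3/10)/(t - 6) - (3/10)/(t + 4). Integrate each term: (3/10) ln|(t - 6)| - (3/10) ln|(t + 4)| + C


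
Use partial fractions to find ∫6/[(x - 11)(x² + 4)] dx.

Cover-up at x=11: P = 6/(11²+4) = 6/125. Coeff matching: Q = -6/125, R = -66/125. Decomposition: (6/125)/(x - 11) - ((6/125)x + 66/125)/(x² + 4). Integrate: linear → ln, quadratic → (1/2)ln + arctan: (6/125) ln|(x - 11)| - (3/125) ln(x² + 4) - (33/125) arctan(x/2) + C


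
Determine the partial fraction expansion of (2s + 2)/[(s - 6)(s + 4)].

At s=6: A = (2·6 + 2)/(6 + 4) = 7/5. At s=-4: B = (2·(-4) + 2)/(-4 - 6) = 3/5
Result: (7/5)/(s - 6) + (3/5)/(s + 4)


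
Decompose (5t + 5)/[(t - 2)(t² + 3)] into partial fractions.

At t=2: P = (5·2 + 5)/(2² + 3) = 15/7. Q = -P = -15/7, R = 5 - 2·P = 5/7
Result: (15/7)/(t - 2) - ((15/7)t - 5/7)/(t² + 3)


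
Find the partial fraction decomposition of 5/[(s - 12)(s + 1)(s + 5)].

Using cover-up method: P = 5/221, Q = -5/52, R = 5/68
Result: (5/221)/(s - 12) - (5/52)/(s + 1) + (5/68)/(s + 5)


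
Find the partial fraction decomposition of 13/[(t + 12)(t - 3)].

13/(t + 12)(t - 3) = A/(t + 12) + B/(t - 3). A = 13/(-12 - 3) = -13/15, B = 13/(3 + 12) = 13/15
Result: (-13/15)/(t + 12) + (13/15)/(t - 3)


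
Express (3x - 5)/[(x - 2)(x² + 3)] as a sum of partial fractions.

At x=2: α = (3·2 - 5)/(2² + 3) = 1/7. β = -α = -1/7, γ = 3 - 2·α = 19/7
Result: (1/7)/(x - 2) - ((1/7)x - 19/7)/(x² + 3)


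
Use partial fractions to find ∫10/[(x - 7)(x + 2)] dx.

Decompose: 10/[(x - 7)(x + 2)] = (10/9)/(x - 7) - (10/9)/(x + 2). Integrate each term: (10/9) ln|(x - 7)| - (10/9) ln|(x + 2)| + C


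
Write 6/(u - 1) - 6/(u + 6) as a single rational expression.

Common denominator (u - 1)(u + 6). Numerator: 6(u + 6) - 6(u - 1) = (6u + 36) - (6u - 6) = 42
Result: (42)/[(u - 1)(u + 6)]


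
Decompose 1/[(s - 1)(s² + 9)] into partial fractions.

Cover-up at s = 1: P = 1/(1² + 9) = 1/10. Then Q = -P = -1/10, R = -P·(0 + 1) = -1/10
Result: (1/10)/(s - 1) - ((1/10)s + 1/10)/(s² + 9)


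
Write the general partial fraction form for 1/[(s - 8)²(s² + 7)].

Repeated linear + quadratic: P/(s - 8) + Q/(s - 8)² + (Rs + S)/(s² + 7)


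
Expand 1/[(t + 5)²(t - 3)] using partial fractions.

Cover-up at t=3: γ = 1/(3 + 5)² = 1/64. Cover-up at t=-5: β = 1/(-5 - 3) = -1/8. Comparing t² coeff: α = -γ = -1/64
Result: (-1/64)/(t + 5) - (1/8)/(t + 5)² + (1/64)/(t - 3)


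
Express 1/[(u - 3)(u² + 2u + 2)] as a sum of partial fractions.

Cover-up at u = 3: A = 1/(3² + 2·3 + 2) = 1/17. Then B = -A = -1/17, C = -A·(2 + 3) = -5/17
Result: (1/17)/(u - 3) - ((1/17)u + 5/17)/(u² + 2u + 2)


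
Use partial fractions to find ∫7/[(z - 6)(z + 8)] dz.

Decompose: 7/[(z - 6)(z + 8)] = (1/2)/(z - 6) - (1/2)/(z + 8). Integrate each term: (1/2) ln|(z - 6)| - (1/2) ln|(z + 8)| + C


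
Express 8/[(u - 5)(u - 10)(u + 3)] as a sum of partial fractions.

Using cover-up method: α = -1/5, β = 8/65, γ = 1/13
Result: (-1/5)/(u - 5) + (8/65)/(u - 10) + (1/13)/(u + 3)


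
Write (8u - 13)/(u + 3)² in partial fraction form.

(8u - 13) = A(u + 3) + B. At u = -3: B = 8·(-3) - 13 = -37. Coeff of u: A = 8
Result: 8/(u + 3) - 37/(u + 3)²


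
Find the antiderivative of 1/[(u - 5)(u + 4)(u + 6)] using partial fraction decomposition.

Cover-up: P = 1/99, Q = -1/18, R = 1/22. Decomposition: (1/99)/(u - 5) - (1/18)/(u + 4) + (1/22)/(u + 6). Integrate each term: (1/99) ln|(u - 5)| - (1/18) ln|(u + 4)| + (1/22) ln|(u + 6)| + C


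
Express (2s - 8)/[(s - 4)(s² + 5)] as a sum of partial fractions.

At s=4: A = (2·4 - 8)/(4² + 5) = 0. B = -A = 0, C = 2 - 4·A = 2
Result: (2)/(s² + 5)


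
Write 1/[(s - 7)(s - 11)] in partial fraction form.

1/(s - 7)(s - 11) = α/(s - 7) + β/(s - 11). α = 1/(7 - 11) = -1/4, β = 1/(11 - 7) = 1/4
Result: (-1/4)/(s - 7) + (1/4)/(s - 11)


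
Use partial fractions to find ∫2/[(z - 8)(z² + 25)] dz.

Cover-up at z=8: α = 2/(8²+25) = 2/89. Coeff matching: β = -2/89, γ = -16/89. Decomposition: (2/89)/(z - 8) - ((2/89)z + 16/89)/(z² + 25). Integrate: linear → ln, quadratic → (1/2)ln + arctan: (2/89) ln|(z - 8)| - (1/89) ln(z² + 25) - (16/445) arctan(z/5) + C


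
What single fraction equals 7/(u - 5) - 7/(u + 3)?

Common denominator (u - 5)(u + 3). Numerator: 7(u + 3) - 7(u - 5) = (7u + 21) - (7u - 35) = 56
Result: (56)/[(u - 5)(u + 3)]


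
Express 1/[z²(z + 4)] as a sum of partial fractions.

Cover-up at z=-4: C = 1/(-4 - 0)² = 1/16. Cover-up at z=0: B = 1/(0 + 4) = 1/4. Comparing z² coeff: A = -C = -1/16
Result: (-1/16)/z + (1/4)/z² + (1/16)/(z + 4)


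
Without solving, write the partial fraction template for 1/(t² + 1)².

Repeated quadratic factor: (Pt + Q)/(t² + 1) + (Rt + S)/(t² + 1)²


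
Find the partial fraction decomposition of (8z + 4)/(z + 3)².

(8z + 4) = A(z + 3) + B. At z = -3: B = 8·(-3) + 4 = -20. Coeff of z: A = 8
Result: 8/(z + 3) - 20/(z + 3)²


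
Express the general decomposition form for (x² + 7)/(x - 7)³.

Repeated linear factor (power 3): A/(x - 7) + B/(x - 7)² + C/(x - 7)³


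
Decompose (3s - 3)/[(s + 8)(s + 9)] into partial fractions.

At s=-8: A = (3·(-8) - 3)/(-8 + 9) = -27. At s=-9: B = (3·(-9) - 3)/(-9 + 8) = 30
Result: -27/(s + 8) + 30/(s + 9)


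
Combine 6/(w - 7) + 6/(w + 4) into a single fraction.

Common denominator (w - 7)(w + 4). Numerator: 6(w + 4) + 6(w - 7) = (6w + 24) + (6w - 42) = 12w - 18
Result: (12w - 18)/[(w - 7)(w + 4)]


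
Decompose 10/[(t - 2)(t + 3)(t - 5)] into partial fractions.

Using cover-up method: P = -2/3, Q = 1/4, R = 5/12
Result: (-2/3)/(t - 2) + (1/4)/(t + 3) + (5/12)/(t - 5)


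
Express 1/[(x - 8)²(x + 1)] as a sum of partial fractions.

Cover-up at x=-1: γ = 1/(-1 - 8)² = 1/81. Cover-up at x=8: β = 1/(8 + 1) = 1/9. Comparing x² coeff: α = -γ = -1/81
Result: (-1/81)/(x - 8) + (1/9)/(x - 8)² + (1/81)/(x + 1)


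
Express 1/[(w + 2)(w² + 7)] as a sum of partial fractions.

Cover-up at w = -2: A = 1/((-2)² + 7) = 1/11. Then B = -A = -1/11, C = -A·(0 - 2) = 2/11
Result: (1/11)/(w + 2) - ((1/11)w - 2/11)/(w² + 7)


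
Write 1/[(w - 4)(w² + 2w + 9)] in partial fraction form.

Cover-up at w = 4: P = 1/(4² + 2·4 + 9) = 1/33. Then Q = -P = -1/33, R = -P·(2 + 4) = -2/11
Result: (1/33)/(w - 4) - ((1/33)w + 2/11)/(w² + 2w + 9)


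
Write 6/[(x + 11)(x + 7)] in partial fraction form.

6/(x + 11)(x + 7) = A/(x + 11) + B/(x + 7). A = 6/(-11 + 7) = -3/2, B = 6/(-7 + 11) = 3/2
Result: (-3/2)/(x + 11) + (3/2)/(x + 7)


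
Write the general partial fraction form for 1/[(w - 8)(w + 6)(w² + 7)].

Two linear + quadratic: P/(w - 8) + Q/(w + 6) + (Rw + S)/(w² + 7)


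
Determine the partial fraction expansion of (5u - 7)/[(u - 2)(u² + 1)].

At u=2: P = (5·2 - 7)/(2² + 1) = 3/5. Q = -P = -3/5, R = 5 - 2·P = 19/5
Result: (3/5)/(u - 2) - ((3/5)u - 19/5)/(u² + 1)


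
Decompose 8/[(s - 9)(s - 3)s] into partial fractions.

Using cover-up method: P = 4/27, Q = -4/9, R = 8/27
Result: (4/27)/(s - 9) - (4/9)/(s - 3) + (8/27)/s


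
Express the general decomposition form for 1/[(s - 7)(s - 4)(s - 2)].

Three distinct linear factors: α/(s - 7) + β/(s - 4) + γ/(s - 2)


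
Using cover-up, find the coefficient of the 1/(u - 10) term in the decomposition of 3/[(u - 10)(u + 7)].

Cover (u - 10), set u=10: 3/((u + 7) at u=10) = 3/(17) = 3/17


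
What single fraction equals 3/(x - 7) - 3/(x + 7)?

Common denominator (x - 7)(x + 7). Numerator: 3(x + 7) - 3(x - 7) = (3x + 21) - (3x - 21) = 42
Result: (42)/[(x - 7)(x + 7)]


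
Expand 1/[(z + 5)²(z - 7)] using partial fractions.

Cover-up at z=7: R = 1/(7 + 5)² = 1/144. Cover-up at z=-5: Q = 1/(-5 - 7) = -1/12. Comparing z² coeff: P = -R = -1/144
Result: (-1/144)/(z + 5) - (1/12)/(z + 5)² + (1/144)/(z - 7)


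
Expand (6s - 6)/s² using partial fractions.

(6s - 6) = As + B. At s = 0: B = 6·0 - 6 = -6. Coeff of s: A = 6
Result: 6/s - 6/s²


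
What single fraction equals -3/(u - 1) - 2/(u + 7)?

Common denominator (u - 1)(u + 7). Numerator: -3(u + 7) - 2(u - 1) = (-3u - 21) - (2u - 2) = -5u - 19
Result: (-5u - 19)/[(u - 1)(u + 7)]


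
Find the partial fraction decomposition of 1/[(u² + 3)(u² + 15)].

Coefficient matching gives A = C = 0, B = 1/(15-3) = 1/12, D = -B = -1/12
Result: (1/12)/(u² + 3) - (1/12)/(u² + 15)


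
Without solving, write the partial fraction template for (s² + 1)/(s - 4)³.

Repeated linear factor (power 3): P/(s - 4) + Q/(s - 4)² + R/(s - 4)³


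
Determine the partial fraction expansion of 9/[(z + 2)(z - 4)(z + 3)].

Using cover-up method: α = -3/2, β = 3/14, γ = 9/7
Result: (-3/2)/(z + 2) + (3/14)/(z - 4) + (9/7)/(z + 3)


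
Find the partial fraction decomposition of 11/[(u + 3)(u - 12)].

11/(u + 3)(u - 12) = α/(u + 3) + β/(u - 12). α = 11/(-3 - 12) = -11/15, β = 11/(12 + 3) = 11/15
Result: (-11/15)/(u + 3) + (11/15)/(u - 12)


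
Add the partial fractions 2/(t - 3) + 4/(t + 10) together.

Common denominator (t - 3)(t + 10). Numerator: 2(t + 10) + 4(t - 3) = (2t + 20) + (4t - 12) = 6t + 8
Result: (6t + 8)/[(t - 3)(t + 10)]


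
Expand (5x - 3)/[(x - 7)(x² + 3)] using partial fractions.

At x=7: α = (5·7 - 3)/(7² + 3) = 8/13. β = -α = -8/13, γ = 5 - 7·α = 9/13
Result: (8/13)/(x - 7) - ((8/13)x - 9/13)/(x² + 3)


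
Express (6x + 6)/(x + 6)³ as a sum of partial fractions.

(6x + 6) = P(x + 6)² + Q(x + 6) + R. At x = -6: R = 6·(-6) + 6 = -30. Coefficients: P = 0, Q = 6
Result: 6/(x + 6)² - 30/(x + 6)³


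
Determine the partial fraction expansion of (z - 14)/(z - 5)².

(z - 14) = P(z - 5) + Q. At z = 5: Q = 1·5 - 14 = -9. Coeff of z: P = 1
Result: 1/(z - 5) - 9/(z - 5)²


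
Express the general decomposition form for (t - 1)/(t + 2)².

Repeated linear factor: P/(t + 2) + Q/(t + 2)²


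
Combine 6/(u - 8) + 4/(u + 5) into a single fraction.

Common denominator (u - 8)(u + 5). Numerator: 6(u + 5) + 4(u - 8) = (6u + 30) + (4u - 32) = 10u - 2
Result: (10u - 2)/[(u - 8)(u + 5)]


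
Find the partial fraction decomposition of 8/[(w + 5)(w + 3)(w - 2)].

Using cover-up method: α = 4/7, β = -4/5, γ = 8/35
Result: (4/7)/(w + 5) - (4/5)/(w + 3) + (8/35)/(w - 2)


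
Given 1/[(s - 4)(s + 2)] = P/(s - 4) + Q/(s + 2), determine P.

Cover-up at s = 4: P = 1/(4 + 2) = 1/6


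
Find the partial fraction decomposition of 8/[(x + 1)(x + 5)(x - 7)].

Using cover-up method: P = -1/4, Q = 1/6, R = 1/12
Result: (-1/4)/(x + 1) + (1/6)/(x + 5) + (1/12)/(x - 7)


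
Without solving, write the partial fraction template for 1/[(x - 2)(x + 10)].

Distinct linear factors: P/(x - 2) + Q/(x + 10)


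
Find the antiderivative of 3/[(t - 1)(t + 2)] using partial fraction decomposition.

Decompose: 3/[(t - 1)(t + 2)] = 1/(t - 1) - 1/(t + 2). Integrate each term: ln|(t - 1)| - ln|(t + 2)| + C


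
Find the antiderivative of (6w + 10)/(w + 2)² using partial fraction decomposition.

Decompose: α = 6, β = 6·(-2) + 10 = -2, so (6w + 10)/(w + 2)² = 6/(w + 2) - 2/(w + 2)². Integrate: ∫ α/(w + 2) dw = 6 ln|(w + 2)|; ∫ β/(w + 2)² dw = 2/(w + 2). Sum: 6 ln|(w + 2)| + 2/(w + 2) + C


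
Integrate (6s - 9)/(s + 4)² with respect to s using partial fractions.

Decompose: P = 6, Q = 6·(-4) - 9 = -33, so (6s - 9)/(s + 4)² = 6/(s + 4) - 33/(s + 4)². Integrate: ∫ P/(s + 4) ds = 6 ln|(s + 4)|; ∫ Q/(s + 4)² ds = 33/(s + 4). Sum: 6 ln|(s + 4)| + 33/(s + 4) + C


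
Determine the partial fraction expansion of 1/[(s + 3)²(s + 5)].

Cover-up at s=-5: γ = 1/(-5 + 3)² = 1/4. Cover-up at s=-3: β = 1/(-3 + 5) = 1/2. Comparing s² coeff: α = -γ = -1/4
Result: (-1/4)/(s + 3) + (1/2)/(s + 3)² + (1/4)/(s + 5)


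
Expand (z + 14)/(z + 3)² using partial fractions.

(z + 14) = A(z + 3) + B. At z = -3: B = 1·(-3) + 14 = 11. Coeff of z: A = 1
Result: 1/(z + 3) + 11/(z + 3)²


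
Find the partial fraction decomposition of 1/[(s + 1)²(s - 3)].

Cover-up at s=3: C = 1/(3 + 1)² = 1/16. Cover-up at s=-1: B = 1/(-1 - 3) = -1/4. Comparing s² coeff: A = -C = -1/16
Result: (-1/16)/(s + 1) - (1/4)/(s + 1)² + (1/16)/(s - 3)


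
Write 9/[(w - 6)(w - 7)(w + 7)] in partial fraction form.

Using cover-up method: α = -9/13, β = 9/14, γ = 9/182
Result: (-9/13)/(w - 6) + (9/14)/(w - 7) + (9/182)/(w + 7)


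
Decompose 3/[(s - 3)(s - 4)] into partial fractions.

3/(s - 3)(s - 4) = A/(s - 3) + B/(s - 4). A = 3/(3 - 4) = -3, B = 3/(4 - 3) = 3
Result: -3/(s - 3) + 3/(s - 4)


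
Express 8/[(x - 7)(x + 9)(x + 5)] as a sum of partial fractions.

Using cover-up method: A = 1/24, B = 1/8, C = -1/6
Result: (1/24)/(x - 7) + (1/8)/(x + 9) - (1/6)/(x + 5)


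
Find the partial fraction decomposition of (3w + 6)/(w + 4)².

(3w + 6) = α(w + 4) + β. At w = -4: β = 3·(-4) + 6 = -6. Coeff of w: α = 3
Result: 3/(w + 4) - 6/(w + 4)²


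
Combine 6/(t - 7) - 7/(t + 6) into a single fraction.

Common denominator (t - 7)(t + 6). Numerator: 6(t + 6) - 7(t - 7) = (6t + 36) - (7t - 49) = -t + 85
Result: (-t + 85)/[(t - 7)(t + 6)]


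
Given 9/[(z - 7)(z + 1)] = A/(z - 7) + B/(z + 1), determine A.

Cover-up at z = 7: A = 9/(7 + 1) = 9/8


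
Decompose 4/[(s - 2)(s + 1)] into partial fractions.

4/(s - 2)(s + 1) = P/(s - 2) + Q/(s + 1). P = 4/(2 + 1) = 4/3, Q = 4/(-1 - 2) = -4/3
Result: (4/3)/(s - 2) - (4/3)/(s + 1)


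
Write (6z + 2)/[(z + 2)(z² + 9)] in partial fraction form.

At z=-2: α = (6·(-2) + 2)/((-2)² + 9) = -10/13. β = -α = 10/13, γ = 6 - (-2)·α = 58/13
Result: (-10/13)/(z + 2) + ((10/13)z + 58/13)/(z² + 9)


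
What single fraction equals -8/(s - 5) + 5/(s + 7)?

Common denominator (s - 5)(s + 7). Numerator: -8(s + 7) + 5(s - 5) = (-8s - 56) + (5s - 25) = -3s - 81
Result: (-3s - 81)/[(s - 5)(s + 7)]


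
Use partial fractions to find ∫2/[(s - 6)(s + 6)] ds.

Decompose: 2/[(s - 6)(s + 6)] = (1/6)/(s - 6) - (1/6)/(s + 6). Integrate each term: (1/6) ln|(s - 6)| - (1/6) ln|(s + 6)| + C


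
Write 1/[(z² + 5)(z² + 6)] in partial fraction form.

Coefficient matching gives α = γ = 0, β = 1/(6-5) = 1, δ = -β = -1
Result: 1/(z² + 5) - 1/(z² + 6)


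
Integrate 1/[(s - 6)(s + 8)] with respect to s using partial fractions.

Decompose: 1/[(s - 6)(s + 8)] = (1/14)/(s - 6) - (1/14)/(s + 8). Integrate each term: (1/14) ln|(s - 6)| - (1/14) ln|(s + 8)| + C


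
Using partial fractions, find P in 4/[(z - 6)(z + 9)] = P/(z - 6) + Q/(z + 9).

Cover-up at z = 6: P = 4/(6 + 9) = 4/15


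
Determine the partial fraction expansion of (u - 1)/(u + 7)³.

(u - 1) = A(u + 7)² + B(u + 7) + C. At u = -7: C = 1·(-7) - 1 = -8. Coefficients: A = 0, B = 1
Result: 1/(u + 7)² - 8/(u + 7)³


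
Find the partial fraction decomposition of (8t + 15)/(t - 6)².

(8t + 15) = α(t - 6) + β. At t = 6: β = 8·6 + 15 = 63. Coeff of t: α = 8
Result: 8/(t - 6) + 63/(t - 6)²


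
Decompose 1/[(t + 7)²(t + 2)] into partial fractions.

Cover-up at t=-2: R = 1/(-2 + 7)² = 1/25. Cover-up at t=-7: Q = 1/(-7 + 2) = -1/5. Comparing t² coeff: P = -R = -1/25
Result: (-1/25)/(t + 7) - (1/5)/(t + 7)² + (1/25)/(t + 2)


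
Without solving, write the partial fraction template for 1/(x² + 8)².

Repeated quadratic factor: (αx + β)/(x² + 8) + (γx + δ)/(x² + 8)²


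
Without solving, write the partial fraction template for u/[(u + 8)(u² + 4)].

Linear + irreducible quadratic: P/(u + 8) + (Qu + R)/(u² + 4)


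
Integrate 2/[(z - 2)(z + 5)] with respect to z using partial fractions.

Decompose: 2/[(z - 2)(z + 5)] = (2/7)/(z - 2) - (2/7)/(z + 5). Integrate each term: (2/7) ln|(z - 2)| - (2/7) ln|(z + 5)| + C


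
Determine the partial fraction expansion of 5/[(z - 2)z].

5/(z - 2)z = A/(z - 2) + B/z. A = 5/(2 - 0) = 5/2, B = 5/(0 - 2) = -5/2
Result: (5/2)/(z - 2) - (5/2)/z


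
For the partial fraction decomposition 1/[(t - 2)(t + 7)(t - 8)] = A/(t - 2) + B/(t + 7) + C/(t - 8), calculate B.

Cover-up at t = -7: B = 1/[(-7 - 2)(-7 - 8)] = 1/[(-9)(-15)] = 1/135


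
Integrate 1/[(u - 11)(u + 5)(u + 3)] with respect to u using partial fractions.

Cover-up: α = 1/224, β = 1/32, γ = -1/28. Decomposition: (1/224)/(u - 11) + (1/32)/(u + 5) - (1/28)/(u + 3). Integrate each term: (1/224) ln|(u - 11)| + (1/32) ln|(u + 5)| - (1/28) ln|(u + 3)| + C


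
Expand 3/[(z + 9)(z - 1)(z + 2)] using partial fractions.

Using cover-up method: P = 3/70, Q = 1/10, R = -1/7
Result: (3/70)/(z + 9) + (1/10)/(z - 1) - (1/7)/(z + 2)


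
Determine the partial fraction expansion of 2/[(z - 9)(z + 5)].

2/(z - 9)(z + 5) = A/(z - 9) + B/(z + 5). A = 2/(9 + 5) = 1/7, B = 2/(-5 - 9) = -1/7
Result: (1/7)/(z - 9) - (1/7)/(z + 5)
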